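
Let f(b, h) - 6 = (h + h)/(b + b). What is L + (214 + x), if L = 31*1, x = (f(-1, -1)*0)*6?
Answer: 245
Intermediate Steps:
f(b, h) = 6 + h/b (f(b, h) = 6 + (h + h)/(b + b) = 6 + (2*h)/((2*b)) = 6 + (2*h)*(1/(2*b)) = 6 + h/b)
x = 0 (x = ((6 - 1/(-1))*0)*6 = ((6 - 1*(-1))*0)*6 = ((6 + 1)*0)*6 = (7*0)*6 = 0*6 = 0)
L = 31
L + (214 + x) = 31 + (214 + 0) = 31 + 214 = 245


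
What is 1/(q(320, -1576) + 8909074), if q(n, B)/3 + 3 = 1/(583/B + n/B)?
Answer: 301/2681626989 ≈ 1.1225e-7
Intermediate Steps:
q(n, B) = -9 + 3/(583/B + n/B)
1/(q(320, -1576) + 8909074) = 1/(3*(-1749 - 1576 - 3*320)/(583 + 320) + 8909074) = 1/(3*(-1749 - 1576 - 960)/903 + 8909074) = 1/(3*(1/903)*(-4285) + 8909074) = 1/(-4285/301 + 8909074) = 1/(2681626989/301) = 301/2681626989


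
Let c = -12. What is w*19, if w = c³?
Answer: -32832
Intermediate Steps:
w = -1728 (w = (-12)³ = -1728)
w*19 = -1728*19 = -32832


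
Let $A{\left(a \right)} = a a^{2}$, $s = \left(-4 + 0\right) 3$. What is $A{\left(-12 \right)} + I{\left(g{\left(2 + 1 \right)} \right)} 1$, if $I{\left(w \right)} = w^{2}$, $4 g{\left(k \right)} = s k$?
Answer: $-1647$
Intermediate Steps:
$s = -12$ ($s = \left(-4\right) 3 = -12$)
$A{\left(a \right)} = a^{3}$
$g{\left(k \right)} = - 3 k$ ($g{\left(k \right)} = \frac{\left(-12\right) k}{4} = - 3 k$)
$A{\left(-12 \right)} + I{\left(g{\left(2 + 1 \right)} \right)} 1 = \left(-12\right)^{3} + \left(- 3 \left(2 + 1\right)\right)^{2} \cdot 1 = -1728 + \left(\left(-3\right) 3\right)^{2} \cdot 1 = -1728 + \left(-9\right)^{2} \cdot 1 = -1728 + 81 \cdot 1 = -1728 + 81 = -1647$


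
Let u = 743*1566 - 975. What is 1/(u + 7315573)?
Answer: 1/8478136 ≈ 1.1795e-7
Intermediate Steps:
u = 1162563 (u = 1163538 - 975 = 1162563)
1/(u + 7315573) = 1/(1162563 + 7315573) = 1/8478136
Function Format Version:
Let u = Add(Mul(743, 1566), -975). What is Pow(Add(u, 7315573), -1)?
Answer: Rational(1, 8478136) ≈ 1.1795e-7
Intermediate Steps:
u = 1162563 (u = Add(1163538, -975) = 1162563)
Pow(Add(u, 7315573), -1) = Pow(Add(1162563, 7315573), -1) = Pow(8478136, -1) = Rational(1, 8478136)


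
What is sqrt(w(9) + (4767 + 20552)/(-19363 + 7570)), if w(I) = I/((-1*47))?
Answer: I*sqrt(718407271230)/554271 ≈ 1.5292*I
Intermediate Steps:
w(I) = -I/47 (w(I) = I/(-47) = I*(-1/47) = -I/47)
sqrt(w(9) + (4767 + 20552)/(-19363 + 7570)) = sqrt(-1/47*9 + (4767 + 20552)/(-19363 + 7570)) = sqrt(-9/47 + 25319/(-11793)) = sqrt(-9/47 + 25319*(-1/11793)) = sqrt(-9/47 - 25319/11793) = sqrt(-1296130/554271) = I*sqrt(718407271230)/554271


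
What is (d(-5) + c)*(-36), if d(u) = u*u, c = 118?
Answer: -5148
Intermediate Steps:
d(u) = u²
(d(-5) + c)*(-36) = ((-5)² + 118)*(-36) = (25 + 118)*(-36) = 143*(-36) = -5148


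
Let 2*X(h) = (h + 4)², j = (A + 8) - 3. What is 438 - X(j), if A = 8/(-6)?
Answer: 7355/18 ≈ 408.61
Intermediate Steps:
A = -4/3 (A = 8*(-⅙) = -4/3 ≈ -1.3333)
j = 11/3 (j = (-4/3 + 8) - 3 = 20/3 - 3 = 11/3 ≈ 3.6667)
X(h) = (4 + h)²/2 (X(h) = (h + 4)²/2 = (4 + h)²/2)
438 - X(j) = 438 - (4 + 11/3)²/2 = 438 - (23/3)²/2 = 438 - 529/(2*9) = 438 - 1*529/18 = 438 - 529/18 = 7355/18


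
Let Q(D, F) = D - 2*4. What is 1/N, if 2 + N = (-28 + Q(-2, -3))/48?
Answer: -24/67 ≈ -0.35821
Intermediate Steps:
Q(D, F) = -8 + D (Q(D, F) = D - 8 = -8 + D)
N = -67/24 (N = -2 + (-28 + (-8 - 2))/48 = -2 + (-28 - 10)*(1/48) = -2 - 38*1/48 = -2 - 19/24 = -67/24 ≈ -2.7917)
1/N = 1/(-67/24) = -24/67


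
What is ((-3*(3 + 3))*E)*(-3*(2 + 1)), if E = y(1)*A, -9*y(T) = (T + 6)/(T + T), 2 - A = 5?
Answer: 189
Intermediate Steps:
A = -3 (A = 2 - 1*5 = 2 - 5 = -3)
y(T) = -(6 + T)/(18*T) (y(T) = -(T + 6)/(9*(T + T)) = -(6 + T)/(9*(2*T)) = -(6 + T)*1/(2*T)/9 = -(6 + T)/(18*T))
E = 7/6 (E = ((1/18)*(-6 - 1*1)/1)*(-3) = ((1/18)*1*(-6 - 1))*(-3) = ((1/18)*1*(-7))*(-3) = -7/18*(-3) = 7/6 ≈ 1.1667)
((-3*(3 + 3))*E)*(-3*(2 + 1)) = (-3*(3 + 3)*(7/6))*(-3*(2 + 1)) = (-3*6*(7/6))*(-3*3) = -18*7/6*(-9) = -21*(-9) = 189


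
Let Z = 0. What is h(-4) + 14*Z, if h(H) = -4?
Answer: -4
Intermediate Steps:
h(-4) + 14*Z = -4 + 14*0 = -4 + 0 = -4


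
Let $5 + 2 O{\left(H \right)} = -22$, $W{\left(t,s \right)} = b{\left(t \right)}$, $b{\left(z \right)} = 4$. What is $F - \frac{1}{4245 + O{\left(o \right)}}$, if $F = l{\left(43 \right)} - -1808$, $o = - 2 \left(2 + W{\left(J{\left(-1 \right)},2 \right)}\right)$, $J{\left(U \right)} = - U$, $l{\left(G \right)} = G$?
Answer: $\frac{15665011}{8463} \approx 1851.0$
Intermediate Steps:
$W{\left(t,s \right)} = 4$
$o = -12$ ($o = - 2 \left(2 + 4\right) = \left(-2\right) 6 = -12$)
$F = 1851$ ($F = 43 - -1808 = 43 + 1808 = 1851$)
$O{\left(H \right)} = - \frac{27}{2}$ ($O{\left(H \right)} = - \frac{5}{2} + \frac{1}{2} \left(-22\right) = - \frac{5}{2} - 11 = - \frac{27}{2}$)
$F - \frac{1}{4245 + O{\left(o \right)}} = 1851 - \frac{1}{4245 - \frac{27}{2}} = 1851 - \frac{1}{\frac{8463}{2}} = 1851 - \frac{2}{8463} = \frac{15665011}{8463}$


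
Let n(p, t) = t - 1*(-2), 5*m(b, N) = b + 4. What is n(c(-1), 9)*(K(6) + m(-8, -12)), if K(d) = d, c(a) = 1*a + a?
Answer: 286/5 ≈ 57.200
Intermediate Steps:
c(a) = 2*a (c(a) = a + a = 2*a)
m(b, N) = ⅘ + b/5 (m(b, N) = (b + 4)/5 = (4 + b)/5 = ⅘ + b/5)
n(p, t) = 2 + t (n(p, t) = t + 2 = 2 + t)
n(c(-1), 9)*(K(6) + m(-8, -12)) = (2 + 9)*(6 + (⅘ + (⅕)*(-8))) = 11*(6 + (⅘ - 8/5)) = 11*(6 - ⅘) = 11*(26/5) = 286/5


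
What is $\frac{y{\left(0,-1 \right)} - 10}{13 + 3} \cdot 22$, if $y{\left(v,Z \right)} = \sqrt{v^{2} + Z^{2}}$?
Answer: $- \frac{99}{8} \approx -12.375$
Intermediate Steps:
$y{\left(v,Z \right)} = \sqrt{Z^{2} + v^{2}}$
$\frac{y{\left(0,-1 \right)} - 10}{13 + 3} \cdot 22 = \frac{\sqrt{\left(-1\right)^{2} + 0^{2}} - 10}{13 + 3} \cdot 22 = \frac{\sqrt{1 + 0} - 10}{16} \cdot 22 = \left(\sqrt{1} - 10\right) \frac{1}{16} \cdot 22 = \left(1 - 10\right) \frac{1}{16} \cdot 22 = \left(-9\right) \frac{1}{16} \cdot 22 = \left(- \frac{9}{16}\right) 22 = - \frac{99}{8}$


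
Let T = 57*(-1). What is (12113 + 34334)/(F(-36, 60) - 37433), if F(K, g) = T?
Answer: -46447/37490 ≈ -1.2389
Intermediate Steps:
T = -57
F(K, g) = -57
(12113 + 34334)/(F(-36, 60) - 37433) = (12113 + 34334)/(-57 - 37433) = 46447/(-37490) = 46447*(-1/37490) = -46447/37490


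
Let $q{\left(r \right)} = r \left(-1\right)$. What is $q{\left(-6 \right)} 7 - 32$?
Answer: $10$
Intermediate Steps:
$q{\left(r \right)} = - r$
$q{\left(-6 \right)} 7 - 32 = \left(-1\right) \left(-6\right) 7 - 32 = 6 \cdot 7 - 32 = 42 - 32 = 10$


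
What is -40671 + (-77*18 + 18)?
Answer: -42039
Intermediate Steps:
-40671 + (-77*18 + 18) = -40671 + (-1386 + 18) = -40671 - 1368 = -42039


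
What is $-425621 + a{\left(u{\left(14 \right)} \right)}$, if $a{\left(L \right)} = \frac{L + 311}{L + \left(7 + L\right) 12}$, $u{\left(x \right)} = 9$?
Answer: $- \frac{85549501}{201} \approx -4.2562 \cdot 10^{5}$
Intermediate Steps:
$a{\left(L \right)} = \frac{311 + L}{84 + 13 L}$ ($a{\left(L \right)} = \frac{311 + L}{L + \left(84 + 12 L\right)} = \frac{311 + L}{84 + 13 L}$)
$-425621 + a{\left(u{\left(14 \right)} \right)} = -425621 + \frac{311 + 9}{84 + 13 \cdot 9} = -425621 + \frac{1}{84 + 117} \cdot 320 = -425621 + \frac{1}{201} \cdot 320 = -425621 + \frac{320}{201} = - \frac{85549501}{201}$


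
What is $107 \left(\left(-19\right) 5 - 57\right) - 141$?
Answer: $-16405$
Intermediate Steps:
$107 \left(\left(-19\right) 5 - 57\right) - 141 = 107 \left(-95 - 57\right) - 141 = 107 \left(-152\right) - 141 = -16264 - 141 = -16405$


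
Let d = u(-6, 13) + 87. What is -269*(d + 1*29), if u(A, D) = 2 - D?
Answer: -28245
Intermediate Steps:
d = 76 (d = (2 - 1*13) + 87 = (2 - 13) + 87 = -11 + 87 = 76)
-269*(d + 1*29) = -269*(76 + 1*29) = -269*(76 + 29) = -269*105 = -28245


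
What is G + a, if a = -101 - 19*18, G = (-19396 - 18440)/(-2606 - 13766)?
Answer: -1803740/4093 ≈ -440.69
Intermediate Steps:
G = 9459/4093 (G = -37836/(-16372) = -37836*(-1/16372) = 9459/4093 ≈ 2.3110)
a = -443 (a = -101 - 342 = -443)
G + a = 9459/4093 - 443 = -1803740/4093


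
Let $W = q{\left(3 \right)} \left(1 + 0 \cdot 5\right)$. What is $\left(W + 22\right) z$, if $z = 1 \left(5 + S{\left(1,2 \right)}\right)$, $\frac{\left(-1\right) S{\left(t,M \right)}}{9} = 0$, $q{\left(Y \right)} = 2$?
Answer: $120$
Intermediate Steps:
$S{\left(t,M \right)} = 0$ ($S{\left(t,M \right)} = \left(-9\right) 0 = 0$)
$W = 2$ ($W = 2 \left(1 + 0 \cdot 5\right) = 2 \left(1 + 0\right) = 2 \cdot 1 = 2$)
$z = 5$ ($z = 1 \left(5 + 0\right) = 1 \cdot 5 = 5$)
$\left(W + 22\right) z = \left(2 + 22\right) 5 = 24 \cdot 5 = 120$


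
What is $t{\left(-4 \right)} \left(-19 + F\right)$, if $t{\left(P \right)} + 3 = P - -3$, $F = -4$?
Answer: $92$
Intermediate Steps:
$t{\left(P \right)} = P$ ($t{\left(P \right)} = -3 + \left(P - -3\right) = -3 + \left(P + 3\right) = -3 + \left(3 + P\right) = P$)
$t{\left(-4 \right)} \left(-19 + F\right) = - 4 \left(-19 - 4\right) = \left(-4\right) \left(-23\right) = 92$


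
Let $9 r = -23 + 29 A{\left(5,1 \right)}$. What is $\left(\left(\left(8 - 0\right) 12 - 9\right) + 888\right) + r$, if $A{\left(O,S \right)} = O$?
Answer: $\frac{8897}{9} \approx 988.56$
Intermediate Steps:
$r = \frac{122}{9}$ ($r = \frac{-23 + 29 \cdot 5}{9} = \frac{-23 + 145}{9} = \frac{1}{9} \cdot 122 = \frac{122}{9} \approx 13.556$)
$\left(\left(\left(8 - 0\right) 12 - 9\right) + 888\right) + r = \left(\left(\left(8 - 0\right) 12 - 9\right) + 888\right) + \frac{122}{9} = \left(\left(\left(8 + 0\right) 12 - 9\right) + 888\right) + \frac{122}{9} = \left(\left(8 \cdot 12 - 9\right) + 888\right) + \frac{122}{9} = \left(\left(96 - 9\right) + 888\right) + \frac{122}{9} = \left(87 + 888\right) + \frac{122}{9} = 975 + \frac{122}{9} = \frac{8897}{9}$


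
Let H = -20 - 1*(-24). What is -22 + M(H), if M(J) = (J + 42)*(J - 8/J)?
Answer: 70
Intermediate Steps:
H = 4 (H = -20 + 24 = 4)
M(J) = (42 + J)*(J - 8/J)
-22 + M(H) = -22 + (-8 + 4² - 336/4 + 42*4) = -22 + (-8 + 16 - 336*¼ + 168) = -22 + (-8 + 16 - 84 + 168) = -22 + 92 = 70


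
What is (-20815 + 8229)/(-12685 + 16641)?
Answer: -6293/1978 ≈ -3.1815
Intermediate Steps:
(-20815 + 8229)/(-12685 + 16641) = -12586/3956 = -12586*1/3956 = -6293/1978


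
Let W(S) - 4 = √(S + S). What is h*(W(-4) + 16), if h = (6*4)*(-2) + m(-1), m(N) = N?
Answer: -980 - 98*I*√2 ≈ -980.0 - 138.59*I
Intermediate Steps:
W(S) = 4 + √2*√S (W(S) = 4 + √(S + S) = 4 + √(2*S) = 4 + √2*√S)
h = -49 (h = (6*4)*(-2) - 1 = 24*(-2) - 1 = -48 - 1 = -49)
h*(W(-4) + 16) = -49*((4 + √2*√(-4)) + 16) = -49*((4 + √2*(2*I)) + 16) = -49*((4 + 2*I*√2) + 16) = -49*(20 + 2*I*√2) = -980 - 98*I*√2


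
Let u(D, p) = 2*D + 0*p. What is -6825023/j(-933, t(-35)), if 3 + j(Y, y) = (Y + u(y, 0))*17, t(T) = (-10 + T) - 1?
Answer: 6825023/17428 ≈ 391.61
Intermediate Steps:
u(D, p) = 2*D (u(D, p) = 2*D + 0 = 2*D)
t(T) = -11 + T
j(Y, y) = -3 + 17*Y + 34*y (j(Y, y) = -3 + (Y + 2*y)*17 = -3 + (17*Y + 34*y) = -3 + 17*Y + 34*y)
-6825023/j(-933, t(-35)) = -6825023/(-3 + 17*(-933) + 34*(-11 - 35)) = -6825023/(-3 - 15861 + 34*(-46)) = -6825023/(-3 - 15861 - 1564) = -6825023/(-17428) = -6825023*(-1/17428) = 6825023/17428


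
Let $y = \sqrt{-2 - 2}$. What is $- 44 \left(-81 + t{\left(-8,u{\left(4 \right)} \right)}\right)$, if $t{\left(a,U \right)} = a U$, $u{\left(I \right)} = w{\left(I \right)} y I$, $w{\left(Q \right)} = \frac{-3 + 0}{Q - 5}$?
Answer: $3564 + 8448 i \approx 3564.0 + 8448.0 i$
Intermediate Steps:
$y = 2 i$ ($y = \sqrt{-4} = 2 i \approx 2.0 i$)
$w{\left(Q \right)} = - \frac{3}{-5 + Q}$
$u{\left(I \right)} = - \frac{6 i I}{-5 + I}$ ($u{\left(I \right)} = - \frac{3}{-5 + I} 2 i I = - \frac{6 i}{-5 + I} I = - \frac{6 i I}{-5 + I}$)
$t{\left(a,U \right)} = U a$
$- 44 \left(-81 + t{\left(-8,u{\left(4 \right)} \right)}\right) = - 44 \left(-81 + \left(-6\right) i 4 \frac{1}{-5 + 4} \left(-8\right)\right) = - 44 \left(-81 + \left(-6\right) i 4 \frac{1}{-1} \left(-8\right)\right) = - 44 \left(-81 + \left(-6\right) i 4 \left(-1\right) \left(-8\right)\right) = - 44 \left(-81 + 24 i \left(-8\right)\right) = - 44 \left(-81 - 192 i\right) = 3564 + 8448 i$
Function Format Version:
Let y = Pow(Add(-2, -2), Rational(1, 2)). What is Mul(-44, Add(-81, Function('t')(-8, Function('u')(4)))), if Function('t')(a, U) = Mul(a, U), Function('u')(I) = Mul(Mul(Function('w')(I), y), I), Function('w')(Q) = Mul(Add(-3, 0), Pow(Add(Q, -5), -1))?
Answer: Add(3564, Mul(8448, I)) ≈ Add(3564.0, Mul(8448.0, I))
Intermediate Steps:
y = Mul(2, I) (y = Pow(-4, Rational(1, 2)) = Mul(2, I) ≈ Mul(2.0000, I))
Function('w')(Q) = Mul(-3, Pow(Add(-5, Q), -1))
Function('u')(I) = Mul(-6, I, I, Pow(Add(-5, I), -1)) (Function('u')(I) = Mul(Mul(Mul(-3, Pow(Add(-5, I), -1)), Mul(2, I)), I) = Mul(Mul(-6, I, Pow(Add(-5, I), -1)), I) = Mul(-6, I, I, Pow(Add(-5, I), -1)))
Function('t')(a, U) = Mul(U, a)
Mul(-44, Add(-81, Function('t')(-8, Function('u')(4)))) = Mul(-44, Add(-81, Mul(Mul(-6, I, 4, Pow(Add(-5, 4), -1)), -8))) = Mul(-44, Add(-81, Mul(Mul(-6, I, 4, Pow(-1, -1)), -8))) = Mul(-44, Add(-81, Mul(Mul(-6, I, 4, -1), -8))) = Mul(-44, Add(-81, Mul(Mul(24, I), -8))) = Mul(-44, Add(-81, Mul(-192, I))) = Add(3564, Mul(8448, I))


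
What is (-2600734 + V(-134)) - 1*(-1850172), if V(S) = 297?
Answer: -750265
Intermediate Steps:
(-2600734 + V(-134)) - 1*(-1850172) = (-2600734 + 297) - 1*(-1850172) = -2600437 + 1850172 = -750265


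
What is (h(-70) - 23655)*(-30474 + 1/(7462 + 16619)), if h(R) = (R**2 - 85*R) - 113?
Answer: 3159933956258/8027 ≈ 3.9366e+8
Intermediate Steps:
h(R) = -113 + R**2 - 85*R
(h(-70) - 23655)*(-30474 + 1/(7462 + 16619)) = ((-113 + (-70)**2 - 85*(-70)) - 23655)*(-30474 + 1/(7462 + 16619)) = ((-113 + 4900 + 5950) - 23655)*(-30474 + 1/24081) = (10737 - 23655)*(-30474 + 1/24081) = -12918*(-733844393/24081) = 3159933956258/8027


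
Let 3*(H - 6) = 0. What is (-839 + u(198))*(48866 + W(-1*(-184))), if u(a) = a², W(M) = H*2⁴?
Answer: 1878427130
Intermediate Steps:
H = 6 (H = 6 + (⅓)*0 = 6 + 0 = 6)
W(M) = 96 (W(M) = 6*2⁴ = 6*16 = 96)
(-839 + u(198))*(48866 + W(-1*(-184))) = (-839 + 198²)*(48866 + 96) = (-839 + 39204)*48962 = 38365*48962 = 1878427130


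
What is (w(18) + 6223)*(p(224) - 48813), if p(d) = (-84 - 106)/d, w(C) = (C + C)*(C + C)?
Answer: -41107508369/112 ≈ -3.6703e+8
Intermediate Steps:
w(C) = 4*C**2 (w(C) = (2*C)*(2*C) = 4*C**2)
p(d) = -190/d
(w(18) + 6223)*(p(224) - 48813) = (4*18**2 + 6223)*(-190/224 - 48813) = (4*324 + 6223)*(-190*1/224 - 48813) = (1296 + 6223)*(-95/112 - 48813) = 7519*(-5467151/112) = -41107508369/112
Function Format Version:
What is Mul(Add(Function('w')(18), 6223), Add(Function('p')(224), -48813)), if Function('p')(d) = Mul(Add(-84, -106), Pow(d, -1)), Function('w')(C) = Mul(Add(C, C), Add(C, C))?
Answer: Rational(-41107508369, 112) ≈ -3.6703e+8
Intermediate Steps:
Function('w')(C) = Mul(4, Pow(C, 2)) (Function('w')(C) = Mul(Mul(2, C), Mul(2, C)) = Mul(4, Pow(C, 2)))
Function('p')(d) = Mul(-190, Pow(d, -1))
Mul(Add(Function('w')(18), 6223), Add(Function('p')(224), -48813)) = Mul(Add(Mul(4, Pow(18, 2)), 6223), Add(Mul(-190, Pow(224, -1)), -48813)) = Mul(Add(Mul(4, 324), 6223), Add(Mul(-190, Rational(1, 224)), -48813)) = Mul(Add(1296, 6223), Add(Rational(-95, 112), -48813)) = Mul(7519, Rational(-5467151, 112)) = Rational(-41107508369, 112)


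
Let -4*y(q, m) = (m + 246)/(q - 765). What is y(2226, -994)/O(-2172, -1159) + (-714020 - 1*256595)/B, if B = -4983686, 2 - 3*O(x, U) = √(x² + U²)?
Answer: 168523736592073/865296675961506 - 187*√6060865/2951639307 ≈ 0.19460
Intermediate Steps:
O(x, U) = ⅔ - √(U² + x²)/3 (O(x, U) = ⅔ - √(x² + U²)/3 = ⅔ - √(U² + x²)/3)
y(q, m) = -(246 + m)/(4*(-765 + q)) (y(q, m) = -(m + 246)/(4*(q - 765)) = -(246 + m)/(4*(-765 + q)))
y(2226, -994)/O(-2172, -1159) + (-714020 - 1*256595)/B = ((-246 - 1*(-994))/(4*(-765 + 2226)))/(⅔ - √((-1159)² + (-2172)²)/3) + (-714020 - 1*256595)/(-4983686) = ((¼)*(-246 + 994)/1461)/(⅔ - √(1343281 + 4717584)/3) + (-714020 - 256595)*(-1/4983686) = ((¼)*(1/1461)*748)/(⅔ - √6060865/3) - 970615*(-1/4983686) = 187/(1461*(⅔ - √6060865/3)) + 57095/293158 = 57095/293158 + 187/(1461*(⅔ - √6060865/3))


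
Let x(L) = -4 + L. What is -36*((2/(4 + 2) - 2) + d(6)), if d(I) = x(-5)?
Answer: 384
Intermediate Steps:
d(I) = -9 (d(I) = -4 - 5 = -9)
-36*((2/(4 + 2) - 2) + d(6)) = -36*((2/(4 + 2) - 2) - 9) = -36*((2/6 - 2) - 9) = -36*((2*(⅙) - 2) - 9) = -36*((⅓ - 2) - 9) = -36*(-5/3 - 9) = -36*(-32/3) = 384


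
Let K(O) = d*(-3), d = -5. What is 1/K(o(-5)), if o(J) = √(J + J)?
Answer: 1/15 ≈ 0.066667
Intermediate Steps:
o(J) = √2*√J (o(J) = √(2*J) = √2*√J)
K(O) = 15 (K(O) = -5*(-3) = 15)
1/K(o(-5)) = 1/15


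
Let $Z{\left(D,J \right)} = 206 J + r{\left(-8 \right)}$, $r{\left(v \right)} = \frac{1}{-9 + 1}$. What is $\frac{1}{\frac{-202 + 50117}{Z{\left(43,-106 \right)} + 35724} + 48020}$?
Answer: $\frac{111103}{5335565380} \approx 2.0823 \cdot 10^{-5}$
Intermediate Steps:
$r{\left(v \right)} = - \frac{1}{8}$ ($r{\left(v \right)} = \frac{1}{-8} = - \frac{1}{8}$)
$Z{\left(D,J \right)} = - \frac{1}{8} + 206 J$ ($Z{\left(D,J \right)} = 206 J - \frac{1}{8} = - \frac{1}{8} + 206 J$)
$\frac{1}{\frac{-202 + 50117}{Z{\left(43,-106 \right)} + 35724} + 48020} = \frac{1}{\frac{-202 + 50117}{\left(- \frac{1}{8} + 206 \left(-106\right)\right) + 35724} + 48020} = \frac{1}{\frac{49915}{\left(- \frac{1}{8} - 21836\right) + 35724} + 48020} = \frac{1}{\frac{49915}{- \frac{174689}{8} + 35724} + 48020} = \frac{1}{\frac{49915}{\frac{111103}{8}} + 48020} = \frac{1}{49915 \cdot \frac{8}{111103} + 48020} = \frac{1}{\frac{399320}{111103} + 48020} = \frac{1}{\frac{5335565380}{111103}} = \frac{111103}{5335565380}$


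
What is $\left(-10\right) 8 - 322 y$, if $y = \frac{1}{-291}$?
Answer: $- \frac{22958}{291} \approx -78.893$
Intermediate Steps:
$y = - \frac{1}{291} \approx -0.0034364$
$\left(-10\right) 8 - 322 y = \left(-10\right) 8 - - \frac{322}{291} = -80 + \frac{322}{291} = - \frac{22958}{291}$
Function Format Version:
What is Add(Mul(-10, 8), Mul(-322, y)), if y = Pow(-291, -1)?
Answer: Rational(-22958, 291) ≈ -78.893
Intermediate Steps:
y = Rational(-1, 291) ≈ -0.0034364
Add(Mul(-10, 8), Mul(-322, y)) = Add(Mul(-10, 8), Mul(-322, Rational(-1, 291))) = Add(-80, Rational(322, 291)) = Rational(-22958, 291)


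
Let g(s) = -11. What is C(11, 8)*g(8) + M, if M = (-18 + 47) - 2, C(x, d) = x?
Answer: -94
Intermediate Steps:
M = 27 (M = 29 - 2 = 27)
C(11, 8)*g(8) + M = 11*(-11) + 27 = -121 + 27 = -94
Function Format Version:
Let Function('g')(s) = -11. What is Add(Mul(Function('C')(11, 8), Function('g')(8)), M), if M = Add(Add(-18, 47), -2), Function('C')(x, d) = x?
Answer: -94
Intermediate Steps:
M = 27 (M = Add(29, -2) = 27)
Add(Mul(Function('C')(11, 8), Function('g')(8)), M) = Add(Mul(11, -11), 27) = Add(-121, 27) = -94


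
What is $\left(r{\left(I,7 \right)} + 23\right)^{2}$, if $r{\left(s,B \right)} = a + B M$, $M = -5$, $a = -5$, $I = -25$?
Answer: $289$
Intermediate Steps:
$r{\left(s,B \right)} = -5 - 5 B$ ($r{\left(s,B \right)} = -5 + B \left(-5\right) = -5 - 5 B$)
$\left(r{\left(I,7 \right)} + 23\right)^{2} = \left(\left(-5 - 35\right) + 23\right)^{2} = \left(-40 + 23\right)^{2} = \left(-17\right)^{2} = 289$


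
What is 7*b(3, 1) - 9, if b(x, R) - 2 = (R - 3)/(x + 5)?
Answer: 13/4 ≈ 3.2500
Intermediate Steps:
b(x, R) = 2 + (-3 + R)/(5 + x) (b(x, R) = 2 + (R - 3)/(x + 5) = 2 + (-3 + R)/(5 + x))
7*b(3, 1) - 9 = 7*((7 + 1 + 2*3)/(5 + 3)) - 9 = 7*((7 + 1 + 6)/8) - 9 = 7*((⅛)*14) - 9 = 7*(7/4) - 9 = 49/4 - 9 = 13/4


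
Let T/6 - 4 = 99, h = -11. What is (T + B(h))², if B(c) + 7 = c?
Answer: 360000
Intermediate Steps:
B(c) = -7 + c
T = 618 (T = 24 + 6*99 = 24 + 594 = 618)
(T + B(h))² = (618 + (-7 - 11))² = (618 - 18)² = 600² = 360000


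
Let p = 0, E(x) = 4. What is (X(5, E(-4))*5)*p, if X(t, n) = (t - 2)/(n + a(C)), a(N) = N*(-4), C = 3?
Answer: 0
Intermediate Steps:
a(N) = -4*N
X(t, n) = (-2 + t)/(-12 + n) (X(t, n) = (t - 2)/(n - 4*3) = (-2 + t)/(n - 12) = (-2 + t)/(-12 + n))
(X(5, E(-4))*5)*p = (((-2 + 5)/(-12 + 4))*5)*0 = ((3/(-8))*5)*0 = (-1/8*3*5)*0 = -3/8*5*0 = -15/8*0 = 0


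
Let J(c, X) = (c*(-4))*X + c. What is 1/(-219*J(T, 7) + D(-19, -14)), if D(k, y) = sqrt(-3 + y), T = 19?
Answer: 112347/12621848426 - I*sqrt(17)/12621848426 ≈ 8.901e-6 - 3.2666e-10*I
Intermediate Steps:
J(c, X) = c - 4*X*c (J(c, X) = (-4*c)*X + c = -4*X*c + c = c - 4*X*c)
1/(-219*J(T, 7) + D(-19, -14)) = 1/(-4161*(1 - 4*7) + sqrt(-3 - 14)) = 1/(-4161*(1 - 28) + sqrt(-17)) = 1/(-4161*(-27) + I*sqrt(17)) = 1/(-219*(-513) + I*sqrt(17)) = 1/(112347 + I*sqrt(17))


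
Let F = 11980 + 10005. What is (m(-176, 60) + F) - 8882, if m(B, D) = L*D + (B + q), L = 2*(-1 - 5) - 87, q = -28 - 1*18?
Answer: 6941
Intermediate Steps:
q = -46 (q = -28 - 18 = -46)
L = -99 (L = 2*(-6) - 87 = -12 - 87 = -99)
F = 21985
m(B, D) = -46 + B - 99*D (m(B, D) = -99*D + (B - 46) = -99*D + (-46 + B) = -46 + B - 99*D)
(m(-176, 60) + F) - 8882 = ((-46 - 176 - 99*60) + 21985) - 8882 = ((-46 - 176 - 5940) + 21985) - 8882 = (-6162 + 21985) - 8882 = 15823 - 8882 = 6941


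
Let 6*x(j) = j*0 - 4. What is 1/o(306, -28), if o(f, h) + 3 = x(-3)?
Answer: -3/11 ≈ -0.27273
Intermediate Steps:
x(j) = -2/3 (x(j) = (j*0 - 4)/6 = (0 - 4)/6 = (1/6)*(-4) = -2/3)
o(f, h) = -11/3 (o(f, h) = -3 - 2/3 = -11/3)
1/o(306, -28) = 1/(-11/3) = -3/11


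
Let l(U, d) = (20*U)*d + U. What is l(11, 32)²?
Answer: 49716601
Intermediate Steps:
l(U, d) = U + 20*U*d (l(U, d) = 20*U*d + U = U + 20*U*d)
l(11, 32)² = (11*(1 + 20*32))² = (11*(1 + 640))² = (11*641)² = 7051² = 49716601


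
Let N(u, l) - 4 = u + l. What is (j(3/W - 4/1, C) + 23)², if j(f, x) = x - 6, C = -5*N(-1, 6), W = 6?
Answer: 784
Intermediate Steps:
N(u, l) = 4 + l + u (N(u, l) = 4 + (u + l) = 4 + (l + u) = 4 + l + u)
C = -45 (C = -5*(4 + 6 - 1) = -5*9 = -45)
j(f, x) = -6 + x
(j(3/W - 4/1, C) + 23)² = ((-6 - 45) + 23)² = (-51 + 23)² = (-28)² = 784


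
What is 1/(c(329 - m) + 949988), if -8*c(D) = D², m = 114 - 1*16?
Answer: 8/7546543 ≈ 1.0601e-6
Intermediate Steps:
m = 98 (m = 114 - 16 = 98)
c(D) = -D²/8
1/(c(329 - m) + 949988) = 1/(-(329 - 1*98)²/8 + 949988) = 1/(-(329 - 98)²/8 + 949988) = 1/(-⅛*231² + 949988) = 1/(-⅛*53361 + 949988) = 1/(-53361/8 + 949988) = 1/(7546543/8) = 8/7546543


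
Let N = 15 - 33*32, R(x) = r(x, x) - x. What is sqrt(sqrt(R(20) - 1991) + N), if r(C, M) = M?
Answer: sqrt(-1041 + I*sqrt(1991)) ≈ 0.6913 + 32.272*I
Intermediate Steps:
R(x) = 0 (R(x) = x - x = 0)
N = -1041 (N = 15 - 1056 = -1041)
sqrt(sqrt(R(20) - 1991) + N) = sqrt(sqrt(0 - 1991) - 1041) = sqrt(sqrt(-1991) - 1041) = sqrt(I*sqrt(1991) - 1041) = sqrt(-1041 + I*sqrt(1991))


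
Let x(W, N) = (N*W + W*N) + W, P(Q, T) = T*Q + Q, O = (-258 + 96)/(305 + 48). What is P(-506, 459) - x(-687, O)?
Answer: -82144357/353 ≈ -2.3270e+5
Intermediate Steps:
O = -162/353 ≈ -0.45892
P(Q, T) = Q + Q*T (P(Q, T) = Q*T + Q = Q + Q*T)
x(W, N) = W + 2*N*W (x(W, N) = (N*W + N*W) + W = 2*N*W + W = W + 2*N*W)
P(-506, 459) - x(-687, O) = -506*(1 + 459) - (-687)*(1 + 2*(-162/353)) = -506*460 - (-687)*(1 - 324/353) = -232760 - (-687)*29/353 = -232760 - 1*(-19923/353) = -232760 + 19923/353 = -82144357/353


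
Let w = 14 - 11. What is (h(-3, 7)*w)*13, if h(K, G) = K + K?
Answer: -234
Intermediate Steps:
h(K, G) = 2*K
w = 3
(h(-3, 7)*w)*13 = ((2*(-3))*3)*13 = -6*3*13 = -18*13 = -234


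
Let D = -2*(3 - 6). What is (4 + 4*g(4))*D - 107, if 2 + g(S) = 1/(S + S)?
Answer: -128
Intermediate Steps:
g(S) = -2 + 1/(2*S) (g(S) = -2 + 1/(S + S) = -2 + 1/(2*S))
D = 6 (D = -2*(-3) = 6)
(4 + 4*g(4))*D - 107 = (4 + 4*(-2 + (1/2)/4))*6 - 107 = (4 + 4*(-2 + (1/2)*(1/4)))*6 - 107 = (4 + 4*(-2 + 1/8))*6 - 107 = (4 + 4*(-15/8))*6 - 107 = (4 - 15/2)*6 - 107 = -7/2*6 - 107 = -21 - 107 = -128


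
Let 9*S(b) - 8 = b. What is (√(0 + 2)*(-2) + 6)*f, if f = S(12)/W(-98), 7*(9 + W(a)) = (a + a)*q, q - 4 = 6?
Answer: -40/867 + 40*√2/2601 ≈ -0.024387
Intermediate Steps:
q = 10 (q = 4 + 6 = 10)
S(b) = 8/9 + b/9
W(a) = -9 + 20*a/7 (W(a) = -9 + ((a + a)*10)/7 = -9 + ((2*a)*10)/7 = -9 + (20*a)/7 = -9 + 20*a/7)
f = -20/2601 (f = (8/9 + (⅑)*12)/(-9 + (20/7)*(-98)) = (8/9 + 4/3)/(-9 - 280) = (20/9)/(-289) = (20/9)*(-1/289) = -20/2601 ≈ -0.0076893)
(√(0 + 2)*(-2) + 6)*f = (√(0 + 2)*(-2) + 6)*(-20/2601) = (√2*(-2) + 6)*(-20/2601) = (-2*√2 + 6)*(-20/2601) = (6 - 2*√2)*(-20/2601) = -40/867 + 40*√2/2601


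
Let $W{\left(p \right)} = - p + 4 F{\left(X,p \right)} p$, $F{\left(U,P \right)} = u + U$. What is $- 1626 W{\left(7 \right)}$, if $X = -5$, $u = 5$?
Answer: $11382$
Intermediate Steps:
$F{\left(U,P \right)} = 5 + U$
$W{\left(p \right)} = - p$ ($W{\left(p \right)} = - p + 4 \left(5 - 5\right) p = - p + 4 \cdot 0 p = - p + 0 p = - p + 0 = - p$)
$- 1626 W{\left(7 \right)} = - 1626 \left(\left(-1\right) 7\right) = \left(-1626\right) \left(-7\right) = 11382$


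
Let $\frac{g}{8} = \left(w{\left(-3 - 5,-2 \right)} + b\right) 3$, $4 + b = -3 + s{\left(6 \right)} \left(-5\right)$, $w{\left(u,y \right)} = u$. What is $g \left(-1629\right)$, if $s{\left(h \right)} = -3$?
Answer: $0$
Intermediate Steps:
$b = 8$ ($b = -4 - -12 = -4 + \left(-3 + 15\right) = -4 + 12 = 8$)
$g = 0$ ($g = 8 \left(\left(-3 - 5\right) + 8\right) 3 = 8 \left(-8 + 8\right) 3 = 8 \cdot 0 \cdot 3 = 8 \cdot 0 = 0$)
$g \left(-1629\right) = 0 \left(-1629\right) = 0$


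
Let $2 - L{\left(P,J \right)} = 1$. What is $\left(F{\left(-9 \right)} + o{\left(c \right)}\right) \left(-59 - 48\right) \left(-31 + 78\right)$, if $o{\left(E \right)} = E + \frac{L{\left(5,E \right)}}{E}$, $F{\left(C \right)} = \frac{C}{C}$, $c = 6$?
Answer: $- \frac{216247}{6} \approx -36041.0$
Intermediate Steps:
$L{\left(P,J \right)} = 1$ ($L{\left(P,J \right)} = 2 - 1 = 1$)
$F{\left(C \right)} = 1$
$o{\left(E \right)} = E + \frac{1}{E}$ ($o{\left(E \right)} = E + 1 \frac{1}{E} = E + \frac{1}{E}$)
$\left(F{\left(-9 \right)} + o{\left(c \right)}\right) \left(-59 - 48\right) \left(-31 + 78\right) = \left(1 + \left(6 + \frac{1}{6}\right)\right) \left(-59 - 48\right) \left(-31 + 78\right) = \left(1 + \left(6 + \frac{1}{6}\right)\right) \left(\left(-107\right) 47\right) = \left(1 + \frac{37}{6}\right) \left(-5029\right) = \frac{43}{6} \left(-5029\right) = - \frac{216247}{6}$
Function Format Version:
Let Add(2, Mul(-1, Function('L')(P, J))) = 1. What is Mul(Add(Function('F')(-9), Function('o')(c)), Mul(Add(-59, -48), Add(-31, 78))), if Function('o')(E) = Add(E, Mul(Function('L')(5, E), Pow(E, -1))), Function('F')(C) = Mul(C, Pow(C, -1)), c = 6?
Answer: Rational(-216247, 6) ≈ -36041.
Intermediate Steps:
Function('L')(P, J) = 1 (Function('L')(P, J) = Add(2, Mul(-1, 1)) = Add(2, -1) = 1)
Function('F')(C) = 1
Function('o')(E) = Add(E, Pow(E, -1)) (Function('o')(E) = Add(E, Mul(1, Pow(E, -1))) = Add(E, Pow(E, -1)))
Mul(Add(Function('F')(-9), Function('o')(c)), Mul(Add(-59, -48), Add(-31, 78))) = Mul(Add(1, Add(6, Pow(6, -1))), Mul(Add(-59, -48), Add(-31, 78))) = Mul(Add(1, Add(6, Rational(1, 6))), Mul(-107, 47)) = Mul(Add(1, Rational(37, 6)), -5029) = Mul(Rational(43, 6), -5029) = Rational(-216247, 6)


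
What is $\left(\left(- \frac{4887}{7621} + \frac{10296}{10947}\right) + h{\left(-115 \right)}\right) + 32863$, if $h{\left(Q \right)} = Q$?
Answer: $\frac{910698404301}{27809029} \approx 32748.0$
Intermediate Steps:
$\left(\left(- \frac{4887}{7621} + \frac{10296}{10947}\right) + h{\left(-115 \right)}\right) + 32863 = \left(\left(- \frac{4887}{7621} + \frac{10296}{10947}\right) - 115\right) + 32863 = \left(\left(\left(-4887\right) \frac{1}{7621} + 10296 \cdot \frac{1}{10947}\right) - 115\right) + 32863 = \left(\left(- \frac{4887}{7621} + \frac{3432}{3649}\right) - 115\right) + 32863 = \left(\frac{8322609}{27809029} - 115\right) + 32863 = - \frac{3189715726}{27809029} + 32863 = \frac{910698404301}{27809029}$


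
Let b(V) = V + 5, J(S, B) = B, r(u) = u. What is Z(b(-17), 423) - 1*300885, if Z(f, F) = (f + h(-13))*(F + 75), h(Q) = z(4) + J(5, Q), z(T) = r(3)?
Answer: -311841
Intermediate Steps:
z(T) = 3
b(V) = 5 + V
h(Q) = 3 + Q
Z(f, F) = (-10 + f)*(75 + F) (Z(f, F) = (f + (3 - 13))*(F + 75) = (f - 10)*(75 + F) = (-10 + f)*(75 + F))
Z(b(-17), 423) - 1*300885 = (-750 - 10*423 + 75*(5 - 17) + 423*(5 - 17)) - 1*300885 = (-750 - 4230 + 75*(-12) + 423*(-12)) - 300885 = (-750 - 4230 - 900 - 5076) - 300885 = -10956 - 300885 = -311841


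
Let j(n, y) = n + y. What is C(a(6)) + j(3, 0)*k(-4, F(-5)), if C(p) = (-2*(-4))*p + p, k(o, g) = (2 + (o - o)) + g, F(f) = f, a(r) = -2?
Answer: -27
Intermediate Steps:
k(o, g) = 2 + g (k(o, g) = (2 + 0) + g = 2 + g)
C(p) = 9*p (C(p) = 8*p + p = 9*p)
C(a(6)) + j(3, 0)*k(-4, F(-5)) = 9*(-2) + (3 + 0)*(2 - 5) = -18 + 3*(-3) = -18 - 9 = -27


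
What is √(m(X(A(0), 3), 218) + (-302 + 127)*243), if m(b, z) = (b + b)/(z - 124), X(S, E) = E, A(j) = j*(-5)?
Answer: 4*I*√5871099/47 ≈ 206.22*I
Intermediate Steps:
A(j) = -5*j
m(b, z) = 2*b/(-124 + z) (m(b, z) = (2*b)/(-124 + z) = 2*b/(-124 + z))
√(m(X(A(0), 3), 218) + (-302 + 127)*243) = √(2*3/(-124 + 218) + (-302 + 127)*243) = √(2*3/94 - 175*243) = √(2*3*(1/94) - 42525) = √(3/47 - 42525) = √(-1998672/47) = 4*I*√5871099/47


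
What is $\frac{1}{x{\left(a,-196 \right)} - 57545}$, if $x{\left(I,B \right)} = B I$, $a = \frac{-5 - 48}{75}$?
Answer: $- \frac{75}{4305487} \approx -1.742 \cdot 10^{-5}$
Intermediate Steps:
$a = - \frac{53}{75}$ ($a = \left(-5 - 48\right) \frac{1}{75} = \left(-53\right) \frac{1}{75} = - \frac{53}{75} \approx -0.70667$)
$\frac{1}{x{\left(a,-196 \right)} - 57545} = \frac{1}{\left(-196\right) \left(- \frac{53}{75}\right) - 57545} = \frac{1}{\frac{10388}{75} - 57545} = \frac{1}{- \frac{4305487}{75}} = - \frac{75}{4305487}$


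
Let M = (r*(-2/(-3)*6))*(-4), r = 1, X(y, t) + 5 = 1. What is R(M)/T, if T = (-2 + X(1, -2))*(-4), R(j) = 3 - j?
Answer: 19/24 ≈ 0.79167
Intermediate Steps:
X(y, t) = -4 (X(y, t) = -5 + 1 = -4)
M = -16 (M = (1*(-2/(-3)*6))*(-4) = (1*(-2*(-⅓)*6))*(-4) = (1*((⅔)*6))*(-4) = (1*4)*(-4) = 4*(-4) = -16)
T = 24 (T = (-2 - 4)*(-4) = -6*(-4) = 24)
R(M)/T = (3 - 1*(-16))/24 = (3 + 16)*(1/24) = 19*(1/24) = 19/24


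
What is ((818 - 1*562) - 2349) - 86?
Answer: -2179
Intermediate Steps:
((818 - 1*562) - 2349) - 86 = ((818 - 562) - 2349) - 86 = (256 - 2349) - 86 = -2093 - 86 = -2179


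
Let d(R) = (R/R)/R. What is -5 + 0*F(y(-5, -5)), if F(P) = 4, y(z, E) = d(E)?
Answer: -5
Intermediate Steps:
d(R) = 1/R
y(z, E) = 1/E
-5 + 0*F(y(-5, -5)) = -5 + 0*4 = -5 + 0 = -5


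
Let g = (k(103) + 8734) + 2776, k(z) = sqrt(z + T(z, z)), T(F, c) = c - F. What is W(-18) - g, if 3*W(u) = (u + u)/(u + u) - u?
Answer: -34511/3 - sqrt(103) ≈ -11514.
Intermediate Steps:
k(z) = sqrt(z) (k(z) = sqrt(z + (z - z)) = sqrt(z + 0) = sqrt(z))
W(u) = 1/3 - u/3 (W(u) = ((u + u)/(u + u) - u)/3 = ((2*u)/((2*u)) - u)/3 = ((2*u)*(1/(2*u)) - u)/3 = (1 - u)/3 = 1/3 - u/3)
g = 11510 + sqrt(103) (g = (sqrt(103) + 8734) + 2776 = (8734 + sqrt(103)) + 2776 = 11510 + sqrt(103) ≈ 11520.)
W(-18) - g = (1/3 - 1/3*(-18)) - (11510 + sqrt(103)) = (1/3 + 6) + (-11510 - sqrt(103)) = 19/3 + (-11510 - sqrt(103)) = -34511/3 - sqrt(103)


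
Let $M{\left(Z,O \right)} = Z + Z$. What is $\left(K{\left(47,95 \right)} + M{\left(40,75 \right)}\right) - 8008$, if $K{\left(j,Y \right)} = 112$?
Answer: $-7816$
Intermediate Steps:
$M{\left(Z,O \right)} = 2 Z$
$\left(K{\left(47,95 \right)} + M{\left(40,75 \right)}\right) - 8008 = \left(112 + 2 \cdot 40\right) - 8008 = \left(112 + 80\right) - 8008 = 192 - 8008 = -7816$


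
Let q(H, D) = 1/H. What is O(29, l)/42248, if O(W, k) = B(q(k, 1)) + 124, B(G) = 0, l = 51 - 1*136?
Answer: 31/10562 ≈ 0.0029351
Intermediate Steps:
l = -85 (l = 51 - 136 = -85)
O(W, k) = 124 (O(W, k) = 0 + 124 = 124)
O(29, l)/42248 = 124/42248 = 124*(1/42248) = 31/10562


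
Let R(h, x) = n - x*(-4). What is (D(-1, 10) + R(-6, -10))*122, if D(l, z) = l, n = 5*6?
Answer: -1342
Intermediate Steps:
n = 30
R(h, x) = 30 + 4*x (R(h, x) = 30 - x*(-4) = 30 - (-4)*x = 30 + 4*x)
(D(-1, 10) + R(-6, -10))*122 = (-1 + (30 + 4*(-10)))*122 = (-1 + (30 - 40))*122 = (-1 - 10)*122 = -11*122 = -1342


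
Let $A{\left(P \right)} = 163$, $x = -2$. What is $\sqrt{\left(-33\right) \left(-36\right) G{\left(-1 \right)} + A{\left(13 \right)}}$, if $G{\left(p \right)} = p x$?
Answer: $\sqrt{2539} \approx 50.388$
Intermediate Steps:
$G{\left(p \right)} = - 2 p$ ($G{\left(p \right)} = p \left(-2\right) = - 2 p$)
$\sqrt{\left(-33\right) \left(-36\right) G{\left(-1 \right)} + A{\left(13 \right)}} = \sqrt{\left(-33\right) \left(-36\right) \left(\left(-2\right) \left(-1\right)\right) + 163} = \sqrt{1188 \cdot 2 + 163} = \sqrt{2376 + 163} = \sqrt{2539}$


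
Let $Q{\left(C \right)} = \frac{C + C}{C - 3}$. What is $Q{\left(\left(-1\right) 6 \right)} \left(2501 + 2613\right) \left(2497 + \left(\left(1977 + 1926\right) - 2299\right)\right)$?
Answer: $27963352$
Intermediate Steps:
$Q{\left(C \right)} = \frac{2 C}{-3 + C}$
$Q{\left(\left(-1\right) 6 \right)} \left(2501 + 2613\right) \left(2497 + \left(\left(1977 + 1926\right) - 2299\right)\right) = \frac{2 \left(\left(-1\right) 6\right)}{-3 - 6} \left(2501 + 2613\right) \left(2497 + \left(\left(1977 + 1926\right) - 2299\right)\right) = 2 \left(-6\right) \frac{1}{-3 - 6} \cdot 5114 \left(2497 + \left(3903 - 2299\right)\right) = 2 \left(-6\right) \frac{1}{-9} \cdot 5114 \left(2497 + 1604\right) = 2 \left(-6\right) \left(- \frac{1}{9}\right) 5114 \cdot 4101 = \frac{4}{3} \cdot 20972514 = 27963352$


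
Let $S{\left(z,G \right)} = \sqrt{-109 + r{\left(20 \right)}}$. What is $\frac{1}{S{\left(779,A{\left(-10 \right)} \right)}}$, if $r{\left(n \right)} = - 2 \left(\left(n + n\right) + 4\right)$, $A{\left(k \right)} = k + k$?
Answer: $- \frac{i \sqrt{197}}{197} \approx - 0.071247 i$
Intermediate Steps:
$A{\left(k \right)} = 2 k$
$r{\left(n \right)} = -8 - 4 n$ ($r{\left(n \right)} = - 2 \left(2 n + 4\right) = - 2 \left(4 + 2 n\right) = -8 - 4 n$)
$S{\left(z,G \right)} = i \sqrt{197}$ ($S{\left(z,G \right)} = \sqrt{-109 - 88} = \sqrt{-197} = i \sqrt{197}$)
$\frac{1}{S{\left(779,A{\left(-10 \right)} \right)}} = \frac{1}{i \sqrt{197}} = - \frac{i \sqrt{197}}{197}$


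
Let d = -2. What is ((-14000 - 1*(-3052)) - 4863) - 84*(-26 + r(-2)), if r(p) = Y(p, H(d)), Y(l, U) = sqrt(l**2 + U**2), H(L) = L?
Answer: -13627 - 168*sqrt(2) ≈ -13865.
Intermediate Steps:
Y(l, U) = sqrt(U**2 + l**2)
r(p) = sqrt(4 + p**2) (r(p) = sqrt((-2)**2 + p**2) = sqrt(4 + p**2))
((-14000 - 1*(-3052)) - 4863) - 84*(-26 + r(-2)) = ((-14000 - 1*(-3052)) - 4863) - 84*(-26 + sqrt(4 + (-2)**2)) = ((-14000 + 3052) - 4863) - 84*(-26 + sqrt(4 + 4)) = (-10948 - 4863) - 84*(-26 + sqrt(8)) = -15811 - 84*(-26 + 2*sqrt(2)) = -15811 + (2184 - 168*sqrt(2)) = -13627 - 168*sqrt(2)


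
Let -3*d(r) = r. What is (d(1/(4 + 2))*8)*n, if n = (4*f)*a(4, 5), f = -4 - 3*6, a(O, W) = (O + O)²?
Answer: 22528/9 ≈ 2503.1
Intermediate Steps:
a(O, W) = 4*O² (a(O, W) = (2*O)² = 4*O²)
f = -22 (f = -4 - 18 = -22)
d(r) = -r/3
n = -5632 (n = (4*(-22))*(4*4²) = -352*16 = -88*64 = -5632)
(d(1/(4 + 2))*8)*n = (-1/(3*(4 + 2))*8)*(-5632) = (-⅓/6*8)*(-5632) = (-⅓*⅙*8)*(-5632) = -1/18*8*(-5632) = -4/9*(-5632) = 22528/9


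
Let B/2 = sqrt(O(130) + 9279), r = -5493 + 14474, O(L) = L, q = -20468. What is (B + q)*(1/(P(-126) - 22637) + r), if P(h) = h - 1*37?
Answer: -691907013821/3800 ≈ -1.8208e+8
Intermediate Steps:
P(h) = -37 + h (P(h) = h - 37 = -37 + h)
r = 8981
B = 194 (B = 2*sqrt(130 + 9279) = 2*sqrt(9409) = 2*97 = 194)
(B + q)*(1/(P(-126) - 22637) + r) = (194 - 20468)*(1/((-37 - 126) - 22637) + 8981) = -20274*(1/(-163 - 22637) + 8981) = -20274*(1/(-22800) + 8981) = -20274*(-1/22800 + 8981) = -20274*204766799/22800 = -691907013821/3800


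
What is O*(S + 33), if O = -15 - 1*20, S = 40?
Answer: -2555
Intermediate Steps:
O = -35 (O = -15 - 20 = -35)
O*(S + 33) = -35*(40 + 33) = -35*73 = -2555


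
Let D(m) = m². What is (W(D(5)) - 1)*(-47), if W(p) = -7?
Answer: 376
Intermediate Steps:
(W(D(5)) - 1)*(-47) = (-7 - 1)*(-47) = -8*(-47) = 376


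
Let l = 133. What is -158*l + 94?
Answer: -20920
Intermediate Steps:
-158*l + 94 = -158*133 + 94 = -21014 + 94 = -20920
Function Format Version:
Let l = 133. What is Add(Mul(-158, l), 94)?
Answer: -20920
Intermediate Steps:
Add(Mul(-158, l), 94) = Add(Mul(-158, 133), 94) = Add(-21014, 94) = -20920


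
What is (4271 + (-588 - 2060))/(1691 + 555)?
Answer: 1623/2246 ≈ 0.72262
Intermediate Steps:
(4271 + (-588 - 2060))/(1691 + 555) = (4271 - 2648)/2246 = 1623*(1/2246) = 1623/2246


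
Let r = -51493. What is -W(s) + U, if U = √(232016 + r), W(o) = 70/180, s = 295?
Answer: -7/18 + √180523 ≈ 424.49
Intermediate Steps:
W(o) = 7/18 (W(o) = 70*(1/180) = 7/18)
U = √180523 (U = √(232016 - 51493) = √180523 ≈ 424.88)
-W(s) + U = -1*7/18 + √180523 = -7/18 + √180523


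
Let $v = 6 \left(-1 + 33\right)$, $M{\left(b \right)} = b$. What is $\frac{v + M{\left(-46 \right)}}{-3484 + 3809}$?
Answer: $\frac{146}{325} \approx 0.44923$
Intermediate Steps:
$v = 192$ ($v = 6 \cdot 32 = 192$)
$\frac{v + M{\left(-46 \right)}}{-3484 + 3809} = \frac{192 - 46}{-3484 + 3809} = \frac{146}{325}$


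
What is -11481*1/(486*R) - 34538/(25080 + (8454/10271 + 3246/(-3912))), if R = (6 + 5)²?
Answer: -5176509502925231/3292214524818714 ≈ -1.5723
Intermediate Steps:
R = 121 (R = 11² = 121)
-11481*1/(486*R) - 34538/(25080 + (8454/10271 + 3246/(-3912))) = -11481/(-27*(-18)*121) - 34538/(25080 + (8454/10271 + 3246/(-3912))) = -11481/(486*121) - 34538/(25080 + (8454*(1/10271) + 3246*(-1/3912))) = -11481/58806 - 34538/(25080 + (8454/10271 - 541/652)) = -11481*1/58806 - 34538/(25080 - 44603/6696692) = -3827/19602 - 34538/167952990757/6696692 = -3827/19602 - 34538*6696692/167952990757 = -3827/19602 - 231290348296/167952990757 = -5176509502925231/3292214524818714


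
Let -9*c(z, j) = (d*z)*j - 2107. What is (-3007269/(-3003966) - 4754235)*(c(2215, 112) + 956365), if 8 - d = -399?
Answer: 73279597162914140416/1501983 ≈ 4.8789e+13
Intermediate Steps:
d = 407 (d = 8 - 1*(-399) = 8 + 399 = 407)
c(z, j) = 2107/9 - 407*j*z/9 (c(z, j) = -((407*z)*j - 2107)/9 = -(407*j*z - 2107)/9 = -(-2107 + 407*j*z)/9 = 2107/9 - 407*j*z/9)
(-3007269/(-3003966) - 4754235)*(c(2215, 112) + 956365) = (-3007269/(-3003966) - 4754235)*((2107/9 - 407/9*112*2215) + 956365) = (-3007269*(-1/3003966) - 4754235)*((2107/9 - 100968560/9) + 956365) = (334141/333774 - 4754235)*(-100966453/9 + 956365) = -1586839698749/333774*(-92359168/9) = 73279597162914140416/1501983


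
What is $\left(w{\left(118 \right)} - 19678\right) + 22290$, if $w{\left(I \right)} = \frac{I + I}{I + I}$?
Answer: $2613$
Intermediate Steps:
$w{\left(I \right)} = 1$ ($w{\left(I \right)} = \frac{2 I}{2 I} = 2 I \frac{1}{2 I} = 1$)
$\left(w{\left(118 \right)} - 19678\right) + 22290 = \left(1 - 19678\right) + 22290 = -19677 + 22290 = 2613$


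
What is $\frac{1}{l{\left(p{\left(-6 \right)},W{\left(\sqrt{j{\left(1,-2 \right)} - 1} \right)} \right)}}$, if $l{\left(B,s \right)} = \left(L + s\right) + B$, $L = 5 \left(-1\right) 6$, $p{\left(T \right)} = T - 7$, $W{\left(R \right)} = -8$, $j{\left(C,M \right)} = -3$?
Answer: $- \frac{1}{51} \approx -0.019608$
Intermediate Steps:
$p{\left(T \right)} = -7 + T$ ($p{\left(T \right)} = T - 7 = -7 + T$)
$L = -30$ ($L = \left(-5\right) 6 = -30$)
$l{\left(B,s \right)} = -30 + B + s$ ($l{\left(B,s \right)} = \left(-30 + s\right) + B = -30 + B + s$)
$\frac{1}{l{\left(p{\left(-6 \right)},W{\left(\sqrt{j{\left(1,-2 \right)} - 1} \right)} \right)}} = \frac{1}{-30 - 13 - 8} = \frac{1}{-51} = - \frac{1}{51}$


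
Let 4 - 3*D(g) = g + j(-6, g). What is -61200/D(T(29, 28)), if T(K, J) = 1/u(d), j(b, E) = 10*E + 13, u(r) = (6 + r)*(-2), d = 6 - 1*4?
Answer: 2937600/133 ≈ 22087.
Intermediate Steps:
d = 2 (d = 6 - 4 = 2)
u(r) = -12 - 2*r
j(b, E) = 13 + 10*E
T(K, J) = -1/16 (T(K, J) = 1/(-12 - 2*2) = 1/(-12 - 4) = 1/(-16) = -1/16)
D(g) = -3 - 11*g/3 (D(g) = 4/3 - (g + (13 + 10*g))/3 = 4/3 - (13 + 11*g)/3 = 4/3 + (-13/3 - 11*g/3) = -3 - 11*g/3)
-61200/D(T(29, 28)) = -61200/(-3 - 11/3*(-1/16)) = -61200/(-3 + 11/48) = -61200/(-133/48) = -61200*(-48/133) = 2937600/133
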